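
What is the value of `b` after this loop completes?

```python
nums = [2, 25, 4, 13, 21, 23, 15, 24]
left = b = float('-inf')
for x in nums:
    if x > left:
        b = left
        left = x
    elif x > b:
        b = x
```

Let's trace through this code step by step.

Initialize: nums = [2, 25, 4, 13, 21, 23, 15, 24]
Initialize: left = -inf
Initialize: b = -inf
Entering loop: for x in nums:
After iteration 1: x = 2, left = 2, b = -inf
After iteration 2: x = 25, left = 25, b = 2
After iteration 3: x = 4, left = 25, b = 4
After iteration 4: x = 13, left = 25, b = 13
After iteration 5: x = 21, left = 25, b = 21
After iteration 6: x = 23, left = 25, b = 23
After iteration 7: x = 15, left = 25, b = 23
After iteration 8: x = 24, left = 25, b = 24
Loop ends.

Final answer: 24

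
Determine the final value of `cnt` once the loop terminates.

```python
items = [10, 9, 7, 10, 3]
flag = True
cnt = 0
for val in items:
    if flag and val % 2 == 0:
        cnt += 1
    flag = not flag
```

Let's trace through this code step by step.

Initialize: items = [10, 9, 7, 10, 3]
Initialize: flag = True
Initialize: cnt = 0
Entering loop: for val in items:
After iteration 1: val = 10, flag = False, cnt = 1
After iteration 2: val = 9, flag = True, cnt = 1
After iteration 3: val = 7, flag = False, cnt = 1
After iteration 4: val = 10, flag = True, cnt = 1
After iteration 5: val = 3, flag = False, cnt = 1
Loop ends.

Final answer: 1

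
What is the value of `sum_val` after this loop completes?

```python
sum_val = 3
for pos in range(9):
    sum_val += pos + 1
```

Let's trace through this code step by step.

Initialize: sum_val = 3
Entering loop: for pos in range(9):
After iteration 1: pos = 0, sum_val = 4
After iteration 2: pos = 1, sum_val = 6
After iteration 3: pos = 2, sum_val = 9
After iteration 4: pos = 3, sum_val = 13
After iteration 5: pos = 4, sum_val = 18
After iteration 6: pos = 5, sum_val = 24
After iteration 7: pos = 6, sum_val = 31
After iteration 8: pos = 7, sum_val = 39
After iteration 9: pos = 8, sum_val = 48
Loop ends.

Final answer: 48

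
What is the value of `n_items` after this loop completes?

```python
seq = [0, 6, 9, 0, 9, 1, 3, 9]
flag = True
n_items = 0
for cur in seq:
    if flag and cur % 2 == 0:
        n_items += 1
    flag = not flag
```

Let's trace through this code step by step.

Initialize: seq = [0, 6, 9, 0, 9, 1, 3, 9]
Initialize: flag = True
Initialize: n_items = 0
Entering loop: for cur in seq:
After iteration 1: cur = 0, flag = False, n_items = 1
After iteration 2: cur = 6, flag = True, n_items = 1
After iteration 3: cur = 9, flag = False, n_items = 1
After iteration 4: cur = 0, flag = True, n_items = 1
After iteration 5: cur = 9, flag = False, n_items = 1
After iteration 6: cur = 1, flag = True, n_items = 1
After iteration 7: cur = 3, flag = False, n_items = 1
After iteration 8: cur = 9, flag = True, n_items = 1
Loop ends.

Final answer: 1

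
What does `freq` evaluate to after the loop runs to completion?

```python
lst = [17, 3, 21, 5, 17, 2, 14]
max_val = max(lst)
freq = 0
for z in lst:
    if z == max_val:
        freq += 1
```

Let's trace through this code step by step.

Initialize: lst = [17, 3, 21, 5, 17, 2, 14]
Initialize: max_val = 21
Initialize: freq = 0
Entering loop: for z in lst:
After iteration 1: z = 17, freq = 0
After iteration 2: z = 3, freq = 0
After iteration 3: z = 21, freq = 1
After iteration 4: z = 5, freq = 1
After iteration 5: z = 17, freq = 1
After iteration 6: z = 2, freq = 1
After iteration 7: z = 14, freq = 1
Loop ends.

Final answer: 1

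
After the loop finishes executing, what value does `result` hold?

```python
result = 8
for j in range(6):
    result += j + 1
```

Let's trace through this code step by step.

Initialize: result = 8
Entering loop: for j in range(6):
After iteration 1: j = 0, result = 9
After iteration 2: j = 1, result = 11
After iteration 3: j = 2, result = 14
After iteration 4: j = 3, result = 18
After iteration 5: j = 4, result = 23
After iteration 6: j = 5, result = 29
Loop ends.

Final answer: 29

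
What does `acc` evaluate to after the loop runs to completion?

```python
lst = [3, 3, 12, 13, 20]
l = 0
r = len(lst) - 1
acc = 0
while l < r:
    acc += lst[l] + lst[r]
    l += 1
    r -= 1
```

Let's trace through this code step by step.

Initialize: lst = [3, 3, 12, 13, 20]
Initialize: l = 0
Initialize: r = 4
Initialize: acc = 0
Entering loop: while l < r:
After iteration 1: l = 1, r = 3, acc = 23
After iteration 2: l = 2, r = 2, acc = 39
Loop ends.

Final answer: 39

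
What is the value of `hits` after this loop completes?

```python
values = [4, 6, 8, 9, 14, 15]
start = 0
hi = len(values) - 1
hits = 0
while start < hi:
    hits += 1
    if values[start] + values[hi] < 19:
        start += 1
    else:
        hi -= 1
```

Let's trace through this code step by step.

Initialize: values = [4, 6, 8, 9, 14, 15]
Initialize: start = 0
Initialize: hi = 5
Initialize: hits = 0
Entering loop: while start < hi:
After iteration 1: start = 0, hi = 4, hits = 1
After iteration 2: start = 1, hi = 4, hits = 2
After iteration 3: start = 1, hi = 3, hits = 3
After iteration 4: start = 2, hi = 3, hits = 4
After iteration 5: start = 3, hi = 3, hits = 5
Loop ends.

Final answer: 5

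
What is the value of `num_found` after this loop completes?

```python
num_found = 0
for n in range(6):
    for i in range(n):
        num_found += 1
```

Let's trace through this code step by step.

Initialize: num_found = 0
Entering loop: for n in range(6):
After iteration 1: n = 0, num_found = 0
After iteration 2: n = 1, num_found = 1, i = 0
After iteration 3: n = 2, num_found = 3, i = 1
After iteration 4: n = 3, num_found = 6, i = 2
After iteration 5: n = 4, num_found = 10, i = 3
After iteration 6: n = 5, num_found = 15, i = 4
Loop ends.

Final answer: 15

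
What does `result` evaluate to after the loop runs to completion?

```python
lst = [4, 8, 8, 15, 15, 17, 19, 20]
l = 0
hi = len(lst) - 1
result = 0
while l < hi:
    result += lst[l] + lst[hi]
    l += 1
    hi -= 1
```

Let's trace through this code step by step.

Initialize: lst = [4, 8, 8, 15, 15, 17, 19, 20]
Initialize: l = 0
Initialize: hi = 7
Initialize: result = 0
Entering loop: while l < hi:
After iteration 1: l = 1, hi = 6, result = 24
After iteration 2: l = 2, hi = 5, result = 51
After iteration 3: l = 3, hi = 4, result = 76
After iteration 4: l = 4, hi = 3, result = 106
Loop ends.

Final answer: 106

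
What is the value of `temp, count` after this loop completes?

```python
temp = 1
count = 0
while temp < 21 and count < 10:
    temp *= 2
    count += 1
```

Let's trace through this code step by step.

Initialize: temp = 1
Initialize: count = 0
Entering loop: while temp < 21 and count < 10:
After iteration 1: temp = 2, count = 1
After iteration 2: temp = 4, count = 2
After iteration 3: temp = 8, count = 3
After iteration 4: temp = 16, count = 4
After iteration 5: temp = 32, count = 5
Loop ends.

Final answer: 32, 5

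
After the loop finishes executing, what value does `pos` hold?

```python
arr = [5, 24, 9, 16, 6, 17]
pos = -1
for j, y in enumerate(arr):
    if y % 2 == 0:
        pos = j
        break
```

Let's trace through this code step by step.

Initialize: arr = [5, 24, 9, 16, 6, 17]
Initialize: pos = -1
Entering loop: for j, y in enumerate(arr):
After iteration 1: j = 0, y = 5, pos = -1
After iteration 2: j = 1, y = 24, pos = 1
Loop ends.

Final answer: 1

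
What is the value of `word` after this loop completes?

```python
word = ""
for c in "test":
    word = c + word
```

Let's trace through this code step by step.

Initialize: word = ''
Entering loop: for c in "test":
After iteration 1: c = 't', word = 't'
After iteration 2: c = 'e', word = 'et'
After iteration 3: c = 's', word = 'set'
After iteration 4: c = 't', word = 'tset'
Loop ends.

Final answer: 'tset'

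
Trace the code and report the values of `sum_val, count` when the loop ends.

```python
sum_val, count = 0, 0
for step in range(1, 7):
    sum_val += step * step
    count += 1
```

Let's trace through this code step by step.

Initialize: sum_val = 0
Initialize: count = 0
Entering loop: for step in range(1, 7):
After iteration 1: step = 1, sum_val = 1, count = 1
After iteration 2: step = 2, sum_val = 5, count = 2
After iteration 3: step = 3, sum_val = 14, count = 3
After iteration 4: step = 4, sum_val = 30, count = 4
After iteration 5: step = 5, sum_val = 55, count = 5
After iteration 6: step = 6, sum_val = 91, count = 6
Loop ends.

Final answer: 91, 6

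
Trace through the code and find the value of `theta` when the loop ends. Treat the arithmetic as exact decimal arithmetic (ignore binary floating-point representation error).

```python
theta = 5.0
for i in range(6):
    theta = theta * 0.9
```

Let's trace through this code step by step.

Initialize: theta = 5.0
Entering loop: for i in range(6):
After iteration 1: i = 0, theta = 4.5
After iteration 2: i = 1, theta = 4.05
After iteration 3: i = 2, theta = 3.645
After iteration 4: i = 3, theta = 3.2805
After iteration 5: i = 4, theta = 2.95245
After iteration 6: i = 5, theta = 2.657205
Loop ends.

Final answer: 2.657205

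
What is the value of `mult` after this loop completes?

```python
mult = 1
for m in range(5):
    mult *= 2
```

Let's trace through this code step by step.

Initialize: mult = 1
Entering loop: for m in range(5):
After iteration 1: m = 0, mult = 2
After iteration 2: m = 1, mult = 4
After iteration 3: m = 2, mult = 8
After iteration 4: m = 3, mult = 16
After iteration 5: m = 4, mult = 32
Loop ends.

Final answer: 32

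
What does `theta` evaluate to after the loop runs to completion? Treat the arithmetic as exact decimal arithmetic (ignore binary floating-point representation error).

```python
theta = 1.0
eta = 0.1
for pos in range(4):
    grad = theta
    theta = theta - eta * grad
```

Let's trace through this code step by step.

Initialize: theta = 1.0
Initialize: eta = 0.1
Entering loop: for pos in range(4):
After iteration 1: pos = 0, theta = 0.9, grad = 1.0
After iteration 2: pos = 1, theta = 0.81, grad = 0.9
After iteration 3: pos = 2, theta = 0.729, grad = 0.81
After iteration 4: pos = 3, theta = 0.6561, grad = 0.729
Loop ends.

Final answer: 0.6561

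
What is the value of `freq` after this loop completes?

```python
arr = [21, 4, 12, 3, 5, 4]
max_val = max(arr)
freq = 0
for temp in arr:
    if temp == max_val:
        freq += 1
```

Let's trace through this code step by step.

Initialize: arr = [21, 4, 12, 3, 5, 4]
Initialize: max_val = 21
Initialize: freq = 0
Entering loop: for temp in arr:
After iteration 1: temp = 21, freq = 1
After iteration 2: temp = 4, freq = 1
After iteration 3: temp = 12, freq = 1
After iteration 4: temp = 3, freq = 1
After iteration 5: temp = 5, freq = 1
After iteration 6: temp = 4, freq = 1
Loop ends.

Final answer: 1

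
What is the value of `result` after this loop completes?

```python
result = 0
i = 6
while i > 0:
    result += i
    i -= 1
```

Let's trace through this code step by step.

Initialize: result = 0
Initialize: i = 6
Entering loop: while i > 0:
After iteration 1: result = 6, i = 5
After iteration 2: result = 11, i = 4
After iteration 3: result = 15, i = 3
After iteration 4: result = 18, i = 2
After iteration 5: result = 20, i = 1
After iteration 6: result = 21, i = 0
Loop ends.

Final answer: 21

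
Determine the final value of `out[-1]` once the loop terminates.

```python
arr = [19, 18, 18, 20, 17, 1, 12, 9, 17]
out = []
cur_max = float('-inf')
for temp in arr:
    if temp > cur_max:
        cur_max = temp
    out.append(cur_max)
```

Let's trace through this code step by step.

Initialize: arr = [19, 18, 18, 20, 17, 1, 12, 9, 17]
Initialize: out = []
Initialize: cur_max = -inf
Entering loop: for temp in arr:
After iteration 1: temp = 19, out = [19], cur_max = 19
After iteration 2: temp = 18, out = [19, 19], cur_max = 19
After iteration 3: temp = 18, out = [19, 19, 19], cur_max = 19
After iteration 4: temp = 20, out = [19, 19, 19, 20], cur_max = 20
After iteration 5: temp = 17, out = [19, 19, 19, 20, 20], cur_max = 20
After iteration 6: temp = 1, out = [19, 19, 19, 20, 20, 20], cur_max = 20
After iteration 7: temp = 12, out = [19, 19, 19, 20, 20, 20, 20], cur_max = 20
After iteration 8: temp = 9, out = [19, 19, 19, 20, 20, 20, 20, 20], cur_max = 20
After iteration 9: temp = 17, out = [19, 19, 19, 20, 20, 20, 20, 20, 20], cur_max = 20
Loop ends.
out[-1] = 20

Final answer: 20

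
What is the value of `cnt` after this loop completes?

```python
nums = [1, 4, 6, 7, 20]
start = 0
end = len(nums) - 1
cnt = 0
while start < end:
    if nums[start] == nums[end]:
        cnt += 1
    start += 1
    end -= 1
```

Let's trace through this code step by step.

Initialize: nums = [1, 4, 6, 7, 20]
Initialize: start = 0
Initialize: end = 4
Initialize: cnt = 0
Entering loop: while start < end:
After iteration 1: start = 1, end = 3, cnt = 0
After iteration 2: start = 2, end = 2, cnt = 0
Loop ends.

Final answer: 0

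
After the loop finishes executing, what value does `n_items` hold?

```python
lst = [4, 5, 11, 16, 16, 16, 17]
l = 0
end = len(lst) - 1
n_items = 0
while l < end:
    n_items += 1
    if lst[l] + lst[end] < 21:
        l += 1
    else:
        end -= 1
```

Let's trace through this code step by step.

Initialize: lst = [4, 5, 11, 16, 16, 16, 17]
Initialize: l = 0
Initialize: end = 6
Initialize: n_items = 0
Entering loop: while l < end:
After iteration 1: l = 0, end = 5, n_items = 1
After iteration 2: l = 1, end = 5, n_items = 2
After iteration 3: l = 1, end = 4, n_items = 3
After iteration 4: l = 1, end = 3, n_items = 4
After iteration 5: l = 1, end = 2, n_items = 5
After iteration 6: l = 2, end = 2, n_items = 6
Loop ends.

Final answer: 6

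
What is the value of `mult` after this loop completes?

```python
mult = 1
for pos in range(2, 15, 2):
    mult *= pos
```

Let's trace through this code step by step.

Initialize: mult = 1
Entering loop: for pos in range(2, 15, 2):
After iteration 1: pos = 2, mult = 2
After iteration 2: pos = 4, mult = 8
After iteration 3: pos = 6, mult = 48
After iteration 4: pos = 8, mult = 384
After iteration 5: pos = 10, mult = 3840
After iteration 6: pos = 12, mult = 46080
After iteration 7: pos = 14, mult = 645120
Loop ends.

Final answer: 645120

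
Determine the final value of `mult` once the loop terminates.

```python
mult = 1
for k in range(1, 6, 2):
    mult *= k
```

Let's trace through this code step by step.

Initialize: mult = 1
Entering loop: for k in range(1, 6, 2):
After iteration 1: k = 1, mult = 1
After iteration 2: k = 3, mult = 3
After iteration 3: k = 5, mult = 15
Loop ends.

Final answer: 15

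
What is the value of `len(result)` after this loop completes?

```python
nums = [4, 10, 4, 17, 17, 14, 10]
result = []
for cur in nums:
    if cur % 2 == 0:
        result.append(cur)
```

Let's trace through this code step by step.

Initialize: nums = [4, 10, 4, 17, 17, 14, 10]
Initialize: result = []
Entering loop: for cur in nums:
After iteration 1: cur = 4, result = [4]
After iteration 2: cur = 10, result = [4, 10]
After iteration 3: cur = 4, result = [4, 10, 4]
After iteration 4: cur = 17, result = [4, 10, 4]
After iteration 5: cur = 17, result = [4, 10, 4]
After iteration 6: cur = 14, result = [4, 10, 4, 14]
After iteration 7: cur = 10, result = [4, 10, 4, 14, 10]
Loop ends.
len(result) = 5

Final answer: 5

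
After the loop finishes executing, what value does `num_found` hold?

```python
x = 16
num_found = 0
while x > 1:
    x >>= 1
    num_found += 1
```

Let's trace through this code step by step.

Initialize: x = 16
Initialize: num_found = 0
Entering loop: while x > 1:
After iteration 1: x = 8, num_found = 1
After iteration 2: x = 4, num_found = 2
After iteration 3: x = 2, num_found = 3
After iteration 4: x = 1, num_found = 4
Loop ends.

Final answer: 4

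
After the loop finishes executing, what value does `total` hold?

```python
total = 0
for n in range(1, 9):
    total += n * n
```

Let's trace through this code step by step.

Initialize: total = 0
Entering loop: for n in range(1, 9):
After iteration 1: n = 1, total = 1
After iteration 2: n = 2, total = 5
After iteration 3: n = 3, total = 14
After iteration 4: n = 4, total = 30
After iteration 5: n = 5, total = 55
After iteration 6: n = 6, total = 91
After iteration 7: n = 7, total = 140
After iteration 8: n = 8, total = 204
Loop ends.

Final answer: 204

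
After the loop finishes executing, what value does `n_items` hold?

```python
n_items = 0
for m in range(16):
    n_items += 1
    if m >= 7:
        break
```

Let's trace through this code step by step.

Initialize: n_items = 0
Entering loop: for m in range(16):
After iteration 1: m = 0, n_items = 1
After iteration 2: m = 1, n_items = 2
After iteration 3: m = 2, n_items = 3
After iteration 4: m = 3, n_items = 4
After iteration 5: m = 4, n_items = 5
After iteration 6: m = 5, n_items = 6
After iteration 7: m = 6, n_items = 7
After iteration 8: m = 7, n_items = 8
Loop ends.

Final answer: 8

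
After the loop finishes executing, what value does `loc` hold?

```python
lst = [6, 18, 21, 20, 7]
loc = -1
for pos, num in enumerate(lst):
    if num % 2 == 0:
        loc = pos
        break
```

Let's trace through this code step by step.

Initialize: lst = [6, 18, 21, 20, 7]
Initialize: loc = -1
Entering loop: for pos, num in enumerate(lst):
After iteration 1: pos = 0, num = 6, loc = 0
Loop ends.

Final answer: 0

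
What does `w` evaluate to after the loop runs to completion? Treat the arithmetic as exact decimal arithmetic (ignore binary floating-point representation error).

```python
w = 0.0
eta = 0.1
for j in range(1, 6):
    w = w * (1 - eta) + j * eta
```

Let's trace through this code step by step.

Initialize: w = 0.0
Initialize: eta = 0.1
Entering loop: for j in range(1, 6):
After iteration 1: j = 1, w = 0.1
After iteration 2: j = 2, w = 0.29
After iteration 3: j = 3, w = 0.561
After iteration 4: j = 4, w = 0.9049
After iteration 5: j = 5, w = 1.31441
Loop ends.

Final answer: 1.31441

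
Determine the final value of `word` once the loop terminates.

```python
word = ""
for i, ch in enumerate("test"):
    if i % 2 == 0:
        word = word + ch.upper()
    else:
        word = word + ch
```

Let's trace through this code step by step.

Initialize: word = ''
Entering loop: for i, ch in enumerate("test"):
After iteration 1: i = 0, ch = 't', word = 'T'
After iteration 2: i = 1, ch = 'e', word = 'Te'
After iteration 3: i = 2, ch = 's', word = 'TeS'
After iteration 4: i = 3, ch = 't', word = 'TeSt'
Loop ends.

Final answer: 'TeSt'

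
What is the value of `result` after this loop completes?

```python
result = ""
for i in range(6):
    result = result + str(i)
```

Let's trace through this code step by step.

Initialize: result = ''
Entering loop: for i in range(6):
After iteration 1: i = 0, result = '0'
After iteration 2: i = 1, result = '01'
After iteration 3: i = 2, result = '012'
After iteration 4: i = 3, result = '0123'
After iteration 5: i = 4, result = '01234'
After iteration 6: i = 5, result = '012345'
Loop ends.

Final answer: '012345'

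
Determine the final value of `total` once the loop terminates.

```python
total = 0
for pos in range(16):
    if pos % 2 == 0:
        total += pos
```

Let's trace through this code step by step.

Initialize: total = 0
Entering loop: for pos in range(16):
After iteration 1: pos = 0, total = 0
After iteration 2: pos = 1, total = 0
After iteration 3: pos = 2, total = 2
After iteration 4: pos = 3, total = 2
After iteration 5: pos = 4, total = 6
After iteration 6: pos = 5, total = 6
After iteration 7: pos = 6, total = 12
After iteration 8: pos = 7, total = 12
After iteration 9: pos = 8, total = 20
After iteration 10: pos = 9, total = 20
After iteration 11: pos = 10, total = 30
After iteration 12: pos = 11, total = 30
After iteration 13: pos = 12, total = 42
After iteration 14: pos = 13, total = 42
After iteration 15: pos = 14, total = 56
After iteration 16: pos = 15, total = 56
Loop ends.

Final answer: 56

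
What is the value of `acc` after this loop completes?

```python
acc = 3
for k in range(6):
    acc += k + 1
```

Let's trace through this code step by step.

Initialize: acc = 3
Entering loop: for k in range(6):
After iteration 1: k = 0, acc = 4
After iteration 2: k = 1, acc = 6
After iteration 3: k = 2, acc = 9
After iteration 4: k = 3, acc = 13
After iteration 5: k = 4, acc = 18
After iteration 6: k = 5, acc = 24
Loop ends.

Final answer: 24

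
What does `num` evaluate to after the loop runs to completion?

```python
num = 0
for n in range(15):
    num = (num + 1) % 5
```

Let's trace through this code step by step.

Initialize: num = 0
Entering loop: for n in range(15):
After iteration 1: n = 0, num = 1
After iteration 2: n = 1, num = 2
After iteration 3: n = 2, num = 3
After iteration 4: n = 3, num = 4
After iteration 5: n = 4, num = 0
After iteration 6: n = 5, num = 1
After iteration 7: n = 6, num = 2
After iteration 8: n = 7, num = 3
After iteration 9: n = 8, num = 4
After iteration 10: n = 9, num = 0
After iteration 11: n = 10, num = 1
After iteration 12: n = 11, num = 2
After iteration 13: n = 12, num = 3
After iteration 14: n = 13, num = 4
After iteration 15: n = 14, num = 0
Loop ends.

Final answer: 0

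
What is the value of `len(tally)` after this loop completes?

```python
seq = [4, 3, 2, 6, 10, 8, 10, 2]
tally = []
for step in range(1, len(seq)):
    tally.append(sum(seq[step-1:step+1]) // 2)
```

Let's trace through this code step by step.

Initialize: seq = [4, 3, 2, 6, 10, 8, 10, 2]
Initialize: tally = []
Entering loop: for step in range(1, len(seq)):
After iteration 1: step = 1, tally = [3]
After iteration 2: step = 2, tally = [3, 2]
After iteration 3: step = 3, tally = [3, 2, 4]
After iteration 4: step = 4, tally = [3, 2, 4, 8]
After iteration 5: step = 5, tally = [3, 2, 4, 8, 9]
After iteration 6: step = 6, tally = [3, 2, 4, 8, 9, 9]
After iteration 7: step = 7, tally = [3, 2, 4, 8, 9, 9, 6]
Loop ends.
len(tally) = 7

Final answer: 7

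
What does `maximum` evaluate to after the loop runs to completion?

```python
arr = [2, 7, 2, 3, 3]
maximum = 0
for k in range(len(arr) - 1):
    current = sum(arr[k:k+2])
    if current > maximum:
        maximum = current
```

Let's trace through this code step by step.

Initialize: arr = [2, 7, 2, 3, 3]
Initialize: maximum = 0
Entering loop: for k in range(len(arr) - 1):
After iteration 1: k = 0, maximum = 9, current = 9
After iteration 2: k = 1, maximum = 9, current = 9
After iteration 3: k = 2, maximum = 9, current = 5
After iteration 4: k = 3, maximum = 9, current = 6
Loop ends.

Final answer: 9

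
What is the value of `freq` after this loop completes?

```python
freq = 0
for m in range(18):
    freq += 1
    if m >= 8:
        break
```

Let's trace through this code step by step.

Initialize: freq = 0
Entering loop: for m in range(18):
After iteration 1: m = 0, freq = 1
After iteration 2: m = 1, freq = 2
After iteration 3: m = 2, freq = 3
After iteration 4: m = 3, freq = 4
After iteration 5: m = 4, freq = 5
After iteration 6: m = 5, freq = 6
After iteration 7: m = 6, freq = 7
After iteration 8: m = 7, freq = 8
After iteration 9: m = 8, freq = 9
Loop ends.

Final answer: 9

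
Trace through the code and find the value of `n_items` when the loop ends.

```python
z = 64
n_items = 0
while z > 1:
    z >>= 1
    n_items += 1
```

Let's trace through this code step by step.

Initialize: z = 64
Initialize: n_items = 0
Entering loop: while z > 1:
After iteration 1: z = 32, n_items = 1
After iteration 2: z = 16, n_items = 2
After iteration 3: z = 8, n_items = 3
After iteration 4: z = 4, n_items = 4
After iteration 5: z = 2, n_items = 5
After iteration 6: z = 1, n_items = 6
Loop ends.

Final answer: 6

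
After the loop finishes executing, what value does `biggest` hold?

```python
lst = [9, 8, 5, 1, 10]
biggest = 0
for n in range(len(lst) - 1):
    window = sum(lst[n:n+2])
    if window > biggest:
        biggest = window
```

Let's trace through this code step by step.

Initialize: lst = [9, 8, 5, 1, 10]
Initialize: biggest = 0
Entering loop: for n in range(len(lst) - 1):
After iteration 1: n = 0, biggest = 17, window = 17
After iteration 2: n = 1, biggest = 17, window = 13
After iteration 3: n = 2, biggest = 17, window = 6
After iteration 4: n = 3, biggest = 17, window = 11
Loop ends.

Final answer: 17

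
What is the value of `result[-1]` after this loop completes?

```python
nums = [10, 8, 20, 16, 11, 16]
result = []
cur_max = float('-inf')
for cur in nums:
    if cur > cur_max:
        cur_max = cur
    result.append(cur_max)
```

Let's trace through this code step by step.

Initialize: nums = [10, 8, 20, 16, 11, 16]
Initialize: result = []
Initialize: cur_max = -inf
Entering loop: for cur in nums:
After iteration 1: cur = 10, result = [10], cur_max = 10
After iteration 2: cur = 8, result = [10, 10], cur_max = 10
After iteration 3: cur = 20, result = [10, 10, 20], cur_max = 20
After iteration 4: cur = 16, result = [10, 10, 20, 20], cur_max = 20
After iteration 5: cur = 11, result = [10, 10, 20, 20, 20], cur_max = 20
After iteration 6: cur = 16, result = [10, 10, 20, 20, 20, 20], cur_max = 20
Loop ends.
result[-1] = 20

Final answer: 20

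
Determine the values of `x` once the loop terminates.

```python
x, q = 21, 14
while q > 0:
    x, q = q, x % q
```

Let's trace through this code step by step.

Initialize: x = 21
Initialize: q = 14
Entering loop: while q > 0:
After iteration 1: x = 14, q = 7
After iteration 2: x = 7, q = 0
Loop ends.

Final answer: 7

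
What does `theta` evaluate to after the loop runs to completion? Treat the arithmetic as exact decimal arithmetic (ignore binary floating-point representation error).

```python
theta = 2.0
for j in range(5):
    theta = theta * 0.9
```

Let's trace through this code step by step.

Initialize: theta = 2.0
Entering loop: for j in range(5):
After iteration 1: j = 0, theta = 1.8
After iteration 2: j = 1, theta = 1.62
After iteration 3: j = 2, theta = 1.458
After iteration 4: j = 3, theta = 1.3122
After iteration 5: j = 4, theta = 1.18098
Loop ends.

Final answer: 1.18098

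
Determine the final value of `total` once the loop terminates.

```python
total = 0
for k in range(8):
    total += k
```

Let's trace through this code step by step.

Initialize: total = 0
Entering loop: for k in range(8):
After iteration 1: k = 0, total = 0
After iteration 2: k = 1, total = 1
After iteration 3: k = 2, total = 3
After iteration 4: k = 3, total = 6
After iteration 5: k = 4, total = 10
After iteration 6: k = 5, total = 15
After iteration 7: k = 6, total = 21
After iteration 8: k = 7, total = 28
Loop ends.

Final answer: 28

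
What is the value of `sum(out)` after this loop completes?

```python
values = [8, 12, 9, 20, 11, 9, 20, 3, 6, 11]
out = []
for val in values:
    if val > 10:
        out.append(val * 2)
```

Let's trace through this code step by step.

Initialize: values = [8, 12, 9, 20, 11, 9, 20, 3, 6, 11]
Initialize: out = []
Entering loop: for val in values:
After iteration 1: val = 8, out = []
After iteration 2: val = 12, out = [24]
After iteration 3: val = 9, out = [24]
After iteration 4: val = 20, out = [24, 40]
After iteration 5: val = 11, out = [24, 40, 22]
After iteration 6: val = 9, out = [24, 40, 22]
After iteration 7: val = 20, out = [24, 40, 22, 40]
After iteration 8: val = 3, out = [24, 40, 22, 40]
After iteration 9: val = 6, out = [24, 40, 22, 40]
After iteration 10: val = 11, out = [24, 40, 22, 40, 22]
Loop ends.
sum(out) = 148

Final answer: 148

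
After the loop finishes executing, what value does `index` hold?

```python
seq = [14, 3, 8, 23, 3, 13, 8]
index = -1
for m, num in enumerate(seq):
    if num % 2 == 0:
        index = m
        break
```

Let's trace through this code step by step.

Initialize: seq = [14, 3, 8, 23, 3, 13, 8]
Initialize: index = -1
Entering loop: for m, num in enumerate(seq):
After iteration 1: m = 0, num = 14, index = 0
Loop ends.

Final answer: 0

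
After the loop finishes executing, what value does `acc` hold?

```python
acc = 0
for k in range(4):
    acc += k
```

Let's trace through this code step by step.

Initialize: acc = 0
Entering loop: for k in range(4):
After iteration 1: k = 0, acc = 0
After iteration 2: k = 1, acc = 1
After iteration 3: k = 2, acc = 3
After iteration 4: k = 3, acc = 6
Loop ends.

Final answer: 6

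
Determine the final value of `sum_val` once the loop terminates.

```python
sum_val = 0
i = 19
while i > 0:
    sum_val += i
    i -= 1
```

Let's trace through this code step by step.

Initialize: sum_val = 0
Initialize: i = 19
Entering loop: while i > 0:
After iteration 1: sum_val = 19, i = 18
After iteration 2: sum_val = 37, i = 17
After iteration 3: sum_val = 54, i = 16
After iteration 4: sum_val = 70, i = 15
After iteration 5: sum_val = 85, i = 14
After iteration 6: sum_val = 99, i = 13
After iteration 7: sum_val = 112, i = 12
After iteration 8: sum_val = 124, i = 11
After iteration 9: sum_val = 135, i = 10
After iteration 10: sum_val = 145, i = 9
After iteration 11: sum_val = 154, i = 8
After iteration 12: sum_val = 162, i = 7
After iteration 13: sum_val = 169, i = 6
After iteration 14: sum_val = 175, i = 5
After iteration 15: sum_val = 180, i = 4
After iteration 16: sum_val = 184, i = 3
After iteration 17: sum_val = 187, i = 2
After iteration 18: sum_val = 189, i = 1
After iteration 19: sum_val = 190, i = 0
Loop ends.

Final answer: 190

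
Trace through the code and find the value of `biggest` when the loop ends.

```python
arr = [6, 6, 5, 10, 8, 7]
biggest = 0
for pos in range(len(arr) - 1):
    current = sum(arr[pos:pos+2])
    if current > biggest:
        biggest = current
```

Let's trace through this code step by step.

Initialize: arr = [6, 6, 5, 10, 8, 7]
Initialize: biggest = 0
Entering loop: for pos in range(len(arr) - 1):
After iteration 1: pos = 0, biggest = 12, current = 12
After iteration 2: pos = 1, biggest = 12, current = 11
After iteration 3: pos = 2, biggest = 15, current = 15
After iteration 4: pos = 3, biggest = 18, current = 18
After iteration 5: pos = 4, biggest = 18, current = 15
Loop ends.

Final answer: 18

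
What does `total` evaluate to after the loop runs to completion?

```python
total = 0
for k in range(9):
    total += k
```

Let's trace through this code step by step.

Initialize: total = 0
Entering loop: for k in range(9):
After iteration 1: k = 0, total = 0
After iteration 2: k = 1, total = 1
After iteration 3: k = 2, total = 3
After iteration 4: k = 3, total = 6
After iteration 5: k = 4, total = 10
After iteration 6: k = 5, total = 15
After iteration 7: k = 6, total = 21
After iteration 8: k = 7, total = 28
After iteration 9: k = 8, total = 36
Loop ends.

Final answer: 36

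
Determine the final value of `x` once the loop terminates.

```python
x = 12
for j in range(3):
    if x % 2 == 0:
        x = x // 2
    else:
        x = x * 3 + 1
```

Let's trace through this code step by step.

Initialize: x = 12
Entering loop: for j in range(3):
After iteration 1: j = 0, x = 6
After iteration 2: j = 1, x = 3
After iteration 3: j = 2, x = 10
Loop ends.

Final answer: 10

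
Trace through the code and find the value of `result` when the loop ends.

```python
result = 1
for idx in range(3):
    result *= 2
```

Let's trace through this code step by step.

Initialize: result = 1
Entering loop: for idx in range(3):
After iteration 1: idx = 0, result = 2
After iteration 2: idx = 1, result = 4
After iteration 3: idx = 2, result = 8
Loop ends.

Final answer: 8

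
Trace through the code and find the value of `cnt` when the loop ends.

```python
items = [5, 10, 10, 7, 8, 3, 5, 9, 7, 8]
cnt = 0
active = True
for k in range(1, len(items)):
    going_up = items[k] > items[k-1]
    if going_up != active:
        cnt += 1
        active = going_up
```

Let's trace through this code step by step.

Initialize: items = [5, 10, 10, 7, 8, 3, 5, 9, 7, 8]
Initialize: cnt = 0
Initialize: active = True
Entering loop: for k in range(1, len(items)):
After iteration 1: k = 1, cnt = 0, active = True, going_up = True
After iteration 2: k = 2, cnt = 1, active = False, going_up = False
After iteration 3: k = 3, cnt = 1, active = False, going_up = False
After iteration 4: k = 4, cnt = 2, active = True, going_up = True
After iteration 5: k = 5, cnt = 3, active = False, going_up = False
After iteration 6: k = 6, cnt = 4, active = True, going_up = True
After iteration 7: k = 7, cnt = 4, active = True, going_up = True
After iteration 8: k = 8, cnt = 5, active = False, going_up = False
After iteration 9: k = 9, cnt = 6, active = True, going_up = True
Loop ends.

Final answer: 6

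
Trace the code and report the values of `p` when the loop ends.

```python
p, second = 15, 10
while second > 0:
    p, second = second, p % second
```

Let's trace through this code step by step.

Initialize: p = 15
Initialize: second = 10
Entering loop: while second > 0:
After iteration 1: p = 10, second = 5
After iteration 2: p = 5, second = 0
Loop ends.

Final answer: 5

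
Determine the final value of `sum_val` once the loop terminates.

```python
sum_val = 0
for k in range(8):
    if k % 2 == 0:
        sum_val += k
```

Let's trace through this code step by step.

Initialize: sum_val = 0
Entering loop: for k in range(8):
After iteration 1: k = 0, sum_val = 0
After iteration 2: k = 1, sum_val = 0
After iteration 3: k = 2, sum_val = 2
After iteration 4: k = 3, sum_val = 2
After iteration 5: k = 4, sum_val = 6
After iteration 6: k = 5, sum_val = 6
After iteration 7: k = 6, sum_val = 12
After iteration 8: k = 7, sum_val = 12
Loop ends.

Final answer: 12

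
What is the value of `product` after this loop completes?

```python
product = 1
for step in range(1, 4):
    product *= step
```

Let's trace through this code step by step.

Initialize: product = 1
Entering loop: for step in range(1, 4):
After iteration 1: step = 1, product = 1
After iteration 2: step = 2, product = 2
After iteration 3: step = 3, product = 6
Loop ends.

Final answer: 6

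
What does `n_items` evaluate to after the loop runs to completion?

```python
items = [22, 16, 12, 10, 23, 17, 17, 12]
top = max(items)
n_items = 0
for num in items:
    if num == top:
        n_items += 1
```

Let's trace through this code step by step.

Initialize: items = [22, 16, 12, 10, 23, 17, 17, 12]
Initialize: top = 23
Initialize: n_items = 0
Entering loop: for num in items:
After iteration 1: num = 22, n_items = 0
After iteration 2: num = 16, n_items = 0
After iteration 3: num = 12, n_items = 0
After iteration 4: num = 10, n_items = 0
After iteration 5: num = 23, n_items = 1
After iteration 6: num = 17, n_items = 1
After iteration 7: num = 17, n_items = 1
After iteration 8: num = 12, n_items = 1
Loop ends.

Final answer: 1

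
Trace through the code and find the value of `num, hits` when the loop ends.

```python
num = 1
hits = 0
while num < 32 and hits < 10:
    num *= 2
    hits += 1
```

Let's trace through this code step by step.

Initialize: num = 1
Initialize: hits = 0
Entering loop: while num < 32 and hits < 10:
After iteration 1: num = 2, hits = 1
After iteration 2: num = 4, hits = 2
After iteration 3: num = 8, hits = 3
After iteration 4: num = 16, hits = 4
After iteration 5: num = 32, hits = 5
Loop ends.

Final answer: 32, 5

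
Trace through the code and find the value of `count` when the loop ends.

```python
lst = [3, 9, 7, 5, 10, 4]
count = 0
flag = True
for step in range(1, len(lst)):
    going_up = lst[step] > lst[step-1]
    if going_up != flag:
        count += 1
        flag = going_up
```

Let's trace through this code step by step.

Initialize: lst = [3, 9, 7, 5, 10, 4]
Initialize: count = 0
Initialize: flag = True
Entering loop: for step in range(1, len(lst)):
After iteration 1: step = 1, count = 0, flag = True, going_up = True
After iteration 2: step = 2, count = 1, flag = False, going_up = False
After iteration 3: step = 3, count = 1, flag = False, going_up = False
After iteration 4: step = 4, count = 2, flag = True, going_up = True
After iteration 5: step = 5, count = 3, flag = False, going_up = False
Loop ends.

Final answer: 3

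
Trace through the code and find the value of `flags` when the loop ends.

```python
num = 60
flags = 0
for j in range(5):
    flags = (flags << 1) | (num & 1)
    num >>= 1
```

Let's trace through this code step by step.

Initialize: num = 60
Initialize: flags = 0
Entering loop: for j in range(5):
After iteration 1: j = 0, num = 30, flags = 0
After iteration 2: j = 1, num = 15, flags = 0
After iteration 3: j = 2, num = 7, flags = 1
After iteration 4: j = 3, num = 3, flags = 3
After iteration 5: j = 4, num = 1, flags = 7
Loop ends.

Final answer: 7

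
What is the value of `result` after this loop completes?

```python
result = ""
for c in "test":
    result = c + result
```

Let's trace through this code step by step.

Initialize: result = ''
Entering loop: for c in "test":
After iteration 1: c = 't', result = 't'
After iteration 2: c = 'e', result = 'et'
After iteration 3: c = 's', result = 'set'
After iteration 4: c = 't', result = 'tset'
Loop ends.

Final answer: 'tset'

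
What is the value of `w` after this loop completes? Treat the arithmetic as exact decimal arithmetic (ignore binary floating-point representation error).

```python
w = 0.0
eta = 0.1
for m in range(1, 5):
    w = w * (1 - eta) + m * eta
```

Let's trace through this code step by step.

Initialize: w = 0.0
Initialize: eta = 0.1
Entering loop: for m in range(1, 5):
After iteration 1: m = 1, w = 0.1
After iteration 2: m = 2, w = 0.29
After iteration 3: m = 3, w = 0.561
After iteration 4: m = 4, w = 0.9049
Loop ends.

Final answer: 0.9049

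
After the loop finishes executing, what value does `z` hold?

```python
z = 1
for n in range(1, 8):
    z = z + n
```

Let's trace through this code step by step.

Initialize: z = 1
Entering loop: for n in range(1, 8):
After iteration 1: n = 1, z = 2
After iteration 2: n = 2, z = 4
After iteration 3: n = 3, z = 7
After iteration 4: n = 4, z = 11
After iteration 5: n = 5, z = 16
After iteration 6: n = 6, z = 22
After iteration 7: n = 7, z = 29
Loop ends.

Final answer: 29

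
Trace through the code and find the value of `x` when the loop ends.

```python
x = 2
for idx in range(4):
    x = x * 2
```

Let's trace through this code step by step.

Initialize: x = 2
Entering loop: for idx in range(4):
After iteration 1: idx = 0, x = 4
After iteration 2: idx = 1, x = 8
After iteration 3: idx = 2, x = 16
After iteration 4: idx = 3, x = 32
Loop ends.

Final answer: 32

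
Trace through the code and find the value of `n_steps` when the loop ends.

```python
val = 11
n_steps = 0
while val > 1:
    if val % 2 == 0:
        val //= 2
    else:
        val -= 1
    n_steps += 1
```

Let's trace through this code step by step.

Initialize: val = 11
Initialize: n_steps = 0
Entering loop: while val > 1:
After iteration 1: val = 10, n_steps = 1
After iteration 2: val = 5, n_steps = 2
After iteration 3: val = 4, n_steps = 3
After iteration 4: val = 2, n_steps = 4
After iteration 5: val = 1, n_steps = 5
Loop ends.

Final answer: 5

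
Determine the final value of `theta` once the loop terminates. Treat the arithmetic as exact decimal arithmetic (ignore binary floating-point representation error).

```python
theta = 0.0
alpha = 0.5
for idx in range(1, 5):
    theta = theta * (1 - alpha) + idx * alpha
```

Let's trace through this code step by step.

Initialize: theta = 0.0
Initialize: alpha = 0.5
Entering loop: for idx in range(1, 5):
After iteration 1: idx = 1, theta = 0.5
After iteration 2: idx = 2, theta = 1.25
After iteration 3: idx = 3, theta = 2.125
After iteration 4: idx = 4, theta = 3.0625
Loop ends.

Final answer: 3.0625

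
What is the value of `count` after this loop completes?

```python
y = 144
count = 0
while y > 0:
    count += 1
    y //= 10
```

Let's trace through this code step by step.

Initialize: y = 144
Initialize: count = 0
Entering loop: while y > 0:
After iteration 1: y = 14, count = 1
After iteration 2: y = 1, count = 2
After iteration 3: y = 0, count = 3
Loop ends.

Final answer: 3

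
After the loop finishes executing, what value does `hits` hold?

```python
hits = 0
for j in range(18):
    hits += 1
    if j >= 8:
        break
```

Let's trace through this code step by step.

Initialize: hits = 0
Entering loop: for j in range(18):
After iteration 1: j = 0, hits = 1
After iteration 2: j = 1, hits = 2
After iteration 3: j = 2, hits = 3
After iteration 4: j = 3, hits = 4
After iteration 5: j = 4, hits = 5
After iteration 6: j = 5, hits = 6
After iteration 7: j = 6, hits = 7
After iteration 8: j = 7, hits = 8
After iteration 9: j = 8, hits = 9
Loop ends.

Final answer: 9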